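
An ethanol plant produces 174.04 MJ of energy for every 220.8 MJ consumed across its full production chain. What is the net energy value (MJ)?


NEV = E_out - E_in
= 174.04 - 220.8
= -46.7600 MJ

-46.7600 MJ


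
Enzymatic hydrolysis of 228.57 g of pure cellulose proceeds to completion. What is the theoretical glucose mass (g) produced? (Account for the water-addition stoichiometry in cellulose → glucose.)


glucose = cellulose * 180/162
= 228.57 * 180/162
= 253.9667 g

253.9667 g


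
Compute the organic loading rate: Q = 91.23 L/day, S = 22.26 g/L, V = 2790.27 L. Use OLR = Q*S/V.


OLR = Q * S / V
= 91.23 * 22.26 / 2790.27
= 0.7278 g/L/day

0.7278 g/L/day


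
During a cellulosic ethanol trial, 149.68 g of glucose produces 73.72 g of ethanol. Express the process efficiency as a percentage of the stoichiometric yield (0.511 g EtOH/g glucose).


Fermentation efficiency = (actual / (0.511 * glucose)) * 100
= (73.72 / (0.511 * 149.68)) * 100
= 96.3830%

96.3830%


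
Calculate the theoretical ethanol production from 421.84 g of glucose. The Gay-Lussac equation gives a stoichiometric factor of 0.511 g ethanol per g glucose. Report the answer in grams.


Theoretical ethanol yield: m_EtOH = 0.511 * m_glucose
m_EtOH = 0.511 * 421.84 = 215.5602 g

215.5602 g


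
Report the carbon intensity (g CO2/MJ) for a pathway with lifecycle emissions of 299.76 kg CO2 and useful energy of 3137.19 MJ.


CI = CO2 * 1000 / E
= 299.76 * 1000 / 3137.19
= 95.5505 g CO2/MJ

95.5505 g CO2/MJ


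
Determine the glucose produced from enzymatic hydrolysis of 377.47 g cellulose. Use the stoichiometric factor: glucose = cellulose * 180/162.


glucose = cellulose * 180/162
= 377.47 * 180/162
= 419.4111 g

419.4111 g


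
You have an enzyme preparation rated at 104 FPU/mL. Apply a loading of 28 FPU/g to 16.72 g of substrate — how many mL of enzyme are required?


V = dosage * m_sub / activity
V = 28 * 16.72 / 104
V = 4.5015 mL

4.5015 mL


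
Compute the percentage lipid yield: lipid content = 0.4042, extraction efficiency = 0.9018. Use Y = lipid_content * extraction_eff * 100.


Y = lipid_content * extraction_eff * 100
= 0.4042 * 0.9018 * 100
= 36.4508%

36.4508%


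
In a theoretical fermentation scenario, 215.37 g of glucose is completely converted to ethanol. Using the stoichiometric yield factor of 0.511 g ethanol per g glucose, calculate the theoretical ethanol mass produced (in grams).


Theoretical ethanol yield: m_EtOH = 0.511 * m_glucose
m_EtOH = 0.511 * 215.37 = 110.0541 g

110.0541 g


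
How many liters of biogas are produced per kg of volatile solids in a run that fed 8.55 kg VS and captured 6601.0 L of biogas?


Y = V / VS
= 6601.0 / 8.55
= 772.0468 L/kg VS

772.0468 L/kg VS


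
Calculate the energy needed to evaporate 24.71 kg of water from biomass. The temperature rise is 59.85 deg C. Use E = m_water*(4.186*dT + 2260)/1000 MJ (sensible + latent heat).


E = m_water * (4.186 * dT + 2260) / 1000
= 24.71 * (4.186 * 59.85 + 2260) / 1000
= 62.0352 MJ

62.0352 MJ


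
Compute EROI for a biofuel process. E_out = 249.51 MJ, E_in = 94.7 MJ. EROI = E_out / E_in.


EROI = E_out / E_in
= 249.51 / 94.7
= 2.6347

2.6347


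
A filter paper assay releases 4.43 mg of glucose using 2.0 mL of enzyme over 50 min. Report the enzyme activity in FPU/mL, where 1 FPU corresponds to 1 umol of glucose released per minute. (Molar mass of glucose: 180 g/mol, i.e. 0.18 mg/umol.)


Activity = glucose_mg / (0.18 mg/umol * V_mL * t_min)
= 4.43 / (0.18 * 2.0 * 50)
= 0.2461 FPU/mL

0.2461 FPU/mL


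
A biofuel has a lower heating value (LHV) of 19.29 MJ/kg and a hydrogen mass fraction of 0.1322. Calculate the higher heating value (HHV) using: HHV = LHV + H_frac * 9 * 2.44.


HHV = LHV + H_frac * 9 * 2.44
= 19.29 + 0.1322 * 9 * 2.44
= 22.1931 MJ/kg

22.1931 MJ/kg


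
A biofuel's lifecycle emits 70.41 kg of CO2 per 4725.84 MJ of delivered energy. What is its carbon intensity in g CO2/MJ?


CI = CO2 * 1000 / E
= 70.41 * 1000 / 4725.84
= 14.8989 g CO2/MJ

14.8989 g CO2/MJ


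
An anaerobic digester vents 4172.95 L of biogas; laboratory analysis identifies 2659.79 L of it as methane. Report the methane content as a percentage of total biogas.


CH4% = V_CH4 / V_total * 100
= 2659.79 / 4172.95 * 100
= 63.7388%

63.7388%


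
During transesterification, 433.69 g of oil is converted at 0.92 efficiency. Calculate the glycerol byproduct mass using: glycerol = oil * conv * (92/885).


glycerol = oil * conv * (92/885)
= 433.69 * 0.92 * 92 / 885
= 41.4774 g

41.4774 g


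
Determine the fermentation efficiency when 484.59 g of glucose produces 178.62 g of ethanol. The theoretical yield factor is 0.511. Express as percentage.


Fermentation efficiency = (actual / (0.511 * glucose)) * 100
= (178.62 / (0.511 * 484.59)) * 100
= 72.1331%

72.1331%


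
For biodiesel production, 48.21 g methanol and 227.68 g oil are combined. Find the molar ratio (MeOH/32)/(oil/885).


Molar ratio = n_MeOH / n_oil = (MeOH/32) / (oil/885) = (MeOH * 885) / (32 * oil)
= (48.21 * 885) / (32 * 227.68)
= 5.8561

5.8561


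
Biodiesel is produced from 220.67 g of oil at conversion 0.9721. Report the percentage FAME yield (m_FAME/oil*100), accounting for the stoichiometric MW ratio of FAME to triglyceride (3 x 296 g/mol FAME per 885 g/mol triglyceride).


m_FAME = oil * conv * (3 * 296 / 885) = oil * conv * (888/885)
= 220.67 * 0.9721 * 888 / 885
= 215.2405 g
Y = m_FAME / oil * 100 = conv * (888/885) * 100
= 0.9721 * 888 / 885 * 100
= 97.54%

97.54%


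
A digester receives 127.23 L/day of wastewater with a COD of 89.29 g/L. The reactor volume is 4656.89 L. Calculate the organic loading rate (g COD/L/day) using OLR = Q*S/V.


OLR = Q * S / V
= 127.23 * 89.29 / 4656.89
= 2.4395 g/L/day

2.4395 g/L/day


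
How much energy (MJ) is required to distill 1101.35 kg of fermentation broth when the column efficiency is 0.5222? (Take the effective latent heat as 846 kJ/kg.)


E = m * 846 / (eta * 1000)
= 1101.35 * 846 / (0.5222 * 1000)
= 1784.2629 MJ

1784.2629 MJ


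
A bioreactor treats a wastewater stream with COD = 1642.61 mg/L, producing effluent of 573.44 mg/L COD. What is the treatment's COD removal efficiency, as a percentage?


eta = (COD_in - COD_out) / COD_in * 100
= (1642.61 - 573.44) / 1642.61 * 100
= 65.0897%

65.0897%


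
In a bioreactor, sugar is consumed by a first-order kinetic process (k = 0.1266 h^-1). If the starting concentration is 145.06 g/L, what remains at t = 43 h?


S = S0 * exp(-k * t)
S = 145.06 * exp(-0.1266 * 43)
S = 0.6271 g/L

0.6271 g/L


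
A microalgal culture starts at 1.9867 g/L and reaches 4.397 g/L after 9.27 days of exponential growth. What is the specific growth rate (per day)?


mu = ln(X2/X1) / dt
= ln(4.397/1.9867) / 9.27
= 0.0857 per day

0.0857 per day


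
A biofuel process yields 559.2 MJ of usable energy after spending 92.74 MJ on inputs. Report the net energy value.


NEV = E_out - E_in
= 559.2 - 92.74
= 466.4600 MJ

466.4600 MJ


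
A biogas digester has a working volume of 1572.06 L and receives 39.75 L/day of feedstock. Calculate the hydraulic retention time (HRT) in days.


HRT = V / Q
= 1572.06 / 39.75
= 39.5487 days

39.5487 days


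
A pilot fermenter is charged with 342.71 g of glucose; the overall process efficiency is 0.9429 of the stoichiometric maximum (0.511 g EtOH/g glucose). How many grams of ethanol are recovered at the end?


Actual ethanol: m = 0.511 * 342.71 * 0.9429
m = 165.1252 g

165.1252 g


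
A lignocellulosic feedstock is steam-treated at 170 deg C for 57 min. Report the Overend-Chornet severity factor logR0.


logR0 = log10(t * exp((T - 100) / 14.75))
= log10(57 * exp((170 - 100) / 14.75))
= 3.8169

3.8169


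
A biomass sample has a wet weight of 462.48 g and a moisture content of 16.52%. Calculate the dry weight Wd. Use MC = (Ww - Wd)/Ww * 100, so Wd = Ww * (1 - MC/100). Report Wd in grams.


Wd = Ww * (1 - MC/100)
= 462.48 * (1 - 16.52/100)
= 386.0783 g

386.0783 g


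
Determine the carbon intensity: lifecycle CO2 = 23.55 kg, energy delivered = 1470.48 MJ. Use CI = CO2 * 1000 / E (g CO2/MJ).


CI = CO2 * 1000 / E
= 23.55 * 1000 / 1470.48
= 16.0152 g CO2/MJ

16.0152 g CO2/MJ


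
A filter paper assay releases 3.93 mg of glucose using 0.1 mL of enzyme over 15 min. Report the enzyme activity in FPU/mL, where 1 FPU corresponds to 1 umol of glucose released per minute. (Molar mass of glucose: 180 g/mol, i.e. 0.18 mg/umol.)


Activity = glucose_mg / (0.18 mg/umol * V_mL * t_min)
= 3.93 / (0.18 * 0.1 * 15)
= 14.5556 FPU/mL

14.5556 FPU/mL


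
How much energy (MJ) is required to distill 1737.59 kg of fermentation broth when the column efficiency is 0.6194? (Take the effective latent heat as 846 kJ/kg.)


E = m * 846 / (eta * 1000)
= 1737.59 * 846 / (0.6194 * 1000)
= 2373.2663 MJ

2373.2663 MJ


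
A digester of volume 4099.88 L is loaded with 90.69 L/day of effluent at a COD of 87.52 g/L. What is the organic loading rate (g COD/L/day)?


OLR = Q * S / V
= 90.69 * 87.52 / 4099.88
= 1.9360 g/L/day

1.9360 g/L/day


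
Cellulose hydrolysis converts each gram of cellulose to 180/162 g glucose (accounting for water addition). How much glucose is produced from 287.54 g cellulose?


glucose = cellulose * 180/162
= 287.54 * 180/162
= 319.4889 g

319.4889 g


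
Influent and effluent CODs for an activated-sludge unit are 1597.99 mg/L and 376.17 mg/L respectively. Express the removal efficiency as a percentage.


eta = (COD_in - COD_out) / COD_in * 100
= (1597.99 - 376.17) / 1597.99 * 100
= 76.4598%

76.4598%


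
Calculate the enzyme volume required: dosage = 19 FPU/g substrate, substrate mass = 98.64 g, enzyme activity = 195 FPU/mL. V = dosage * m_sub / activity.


V = dosage * m_sub / activity
V = 19 * 98.64 / 195
V = 9.6111 mL

9.6111 mL


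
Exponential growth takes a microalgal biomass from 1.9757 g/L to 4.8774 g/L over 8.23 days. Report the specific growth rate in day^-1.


mu = ln(X2/X1) / dt
= ln(4.8774/1.9757) / 8.23
= 0.1098 per day

0.1098 per day


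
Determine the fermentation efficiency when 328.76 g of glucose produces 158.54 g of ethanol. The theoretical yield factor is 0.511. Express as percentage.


Fermentation efficiency = (actual / (0.511 * glucose)) * 100
= (158.54 / (0.511 * 328.76)) * 100
= 94.3711%

94.3711%


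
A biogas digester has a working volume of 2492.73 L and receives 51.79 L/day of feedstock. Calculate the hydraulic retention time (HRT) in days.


HRT = V / Q
= 2492.73 / 51.79
= 48.1315 days

48.1315 days


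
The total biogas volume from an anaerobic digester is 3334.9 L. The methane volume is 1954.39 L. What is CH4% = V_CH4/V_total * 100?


CH4% = V_CH4 / V_total * 100
= 1954.39 / 3334.9 * 100
= 58.6042%

58.6042%


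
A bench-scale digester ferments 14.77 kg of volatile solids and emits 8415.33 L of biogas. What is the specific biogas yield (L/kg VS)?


Y = V / VS
= 8415.33 / 14.77
= 569.7583 L/kg VS

569.7583 L/kg VS


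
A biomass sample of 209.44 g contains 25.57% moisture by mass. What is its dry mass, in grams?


Wd = Ww * (1 - MC/100)
= 209.44 * (1 - 25.57/100)
= 155.8862 g

155.8862 g


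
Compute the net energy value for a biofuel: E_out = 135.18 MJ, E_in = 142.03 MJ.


NEV = E_out - E_in
= 135.18 - 142.03
= -6.8500 MJ

-6.8500 MJ


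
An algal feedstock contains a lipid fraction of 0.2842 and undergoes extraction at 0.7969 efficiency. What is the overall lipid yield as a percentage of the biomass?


Y = lipid_content * extraction_eff * 100
= 0.2842 * 0.7969 * 100
= 22.6479%

22.6479%


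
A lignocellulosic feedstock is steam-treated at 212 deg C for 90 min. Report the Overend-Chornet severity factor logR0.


logR0 = log10(t * exp((T - 100) / 14.75))
= log10(90 * exp((212 - 100) / 14.75))
= 5.2519

5.2519


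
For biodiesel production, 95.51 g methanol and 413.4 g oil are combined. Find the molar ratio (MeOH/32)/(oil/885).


Molar ratio = n_MeOH / n_oil = (MeOH/32) / (oil/885) = (MeOH * 885) / (32 * oil)
= (95.51 * 885) / (32 * 413.4)
= 6.3896

6.3896


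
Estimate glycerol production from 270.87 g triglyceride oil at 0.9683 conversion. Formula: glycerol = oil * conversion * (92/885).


glycerol = oil * conv * (92/885)
= 270.87 * 0.9683 * 92 / 885
= 27.2656 g

27.2656 g


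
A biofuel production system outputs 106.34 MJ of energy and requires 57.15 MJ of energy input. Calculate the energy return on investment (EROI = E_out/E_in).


EROI = E_out / E_in
= 106.34 / 57.15
= 1.8607

1.8607


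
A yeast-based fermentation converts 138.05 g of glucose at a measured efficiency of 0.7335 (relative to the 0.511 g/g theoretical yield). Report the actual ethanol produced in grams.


Actual ethanol: m = 0.511 * 138.05 * 0.7335
m = 51.7437 g

51.7437 g


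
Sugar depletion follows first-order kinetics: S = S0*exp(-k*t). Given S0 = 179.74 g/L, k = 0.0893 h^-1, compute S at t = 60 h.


S = S0 * exp(-k * t)
S = 179.74 * exp(-0.0893 * 60)
S = 0.8466 g/L

0.8466 g/L


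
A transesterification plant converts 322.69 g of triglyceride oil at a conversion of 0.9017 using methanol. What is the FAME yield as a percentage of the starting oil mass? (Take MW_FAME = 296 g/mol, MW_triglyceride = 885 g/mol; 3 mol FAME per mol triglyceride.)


m_FAME = oil * conv * (3 * 296 / 885) = oil * conv * (888/885)
= 322.69 * 0.9017 * 888 / 885
= 291.9559 g
Y = m_FAME / oil * 100 = conv * (888/885) * 100
= 0.9017 * 888 / 885 * 100
= 90.48%

90.48%


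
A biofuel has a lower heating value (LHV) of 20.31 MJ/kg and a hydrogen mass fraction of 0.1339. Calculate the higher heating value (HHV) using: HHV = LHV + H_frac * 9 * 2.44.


HHV = LHV + H_frac * 9 * 2.44
= 20.31 + 0.1339 * 9 * 2.44
= 23.2504 MJ/kg

23.2504 MJ/kg


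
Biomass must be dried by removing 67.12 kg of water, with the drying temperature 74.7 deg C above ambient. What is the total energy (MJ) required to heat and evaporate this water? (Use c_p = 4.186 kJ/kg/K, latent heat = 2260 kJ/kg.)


E = m_water * (4.186 * dT + 2260) / 1000
= 67.12 * (4.186 * 74.7 + 2260) / 1000
= 172.6792 MJ

172.6792 MJ


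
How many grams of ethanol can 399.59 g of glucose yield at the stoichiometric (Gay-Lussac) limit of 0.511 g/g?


Theoretical ethanol yield: m_EtOH = 0.511 * m_glucose
m_EtOH = 0.511 * 399.59 = 204.1905 g

204.1905 g


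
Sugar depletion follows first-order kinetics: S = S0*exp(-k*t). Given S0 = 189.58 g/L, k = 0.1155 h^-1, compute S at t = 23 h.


S = S0 * exp(-k * t)
S = 189.58 * exp(-0.1155 * 23)
S = 13.3073 g/L

13.3073 g/L


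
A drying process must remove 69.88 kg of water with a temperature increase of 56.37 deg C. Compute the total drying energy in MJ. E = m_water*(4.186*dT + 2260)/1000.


E = m_water * (4.186 * dT + 2260) / 1000
= 69.88 * (4.186 * 56.37 + 2260) / 1000
= 174.4180 MJ

174.4180 MJ


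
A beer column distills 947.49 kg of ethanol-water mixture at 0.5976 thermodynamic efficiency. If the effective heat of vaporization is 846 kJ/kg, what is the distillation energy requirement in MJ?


E = m * 846 / (eta * 1000)
= 947.49 * 846 / (0.5976 * 1000)
= 1341.3262 MJ

1341.3262 MJ


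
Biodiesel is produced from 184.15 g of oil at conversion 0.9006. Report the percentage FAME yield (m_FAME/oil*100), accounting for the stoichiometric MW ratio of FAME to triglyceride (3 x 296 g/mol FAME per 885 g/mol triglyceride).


m_FAME = oil * conv * (3 * 296 / 885) = oil * conv * (888/885)
= 184.15 * 0.9006 * 888 / 885
= 166.4077 g
Y = m_FAME / oil * 100 = conv * (888/885) * 100
= 0.9006 * 888 / 885 * 100
= 90.37%

90.37%


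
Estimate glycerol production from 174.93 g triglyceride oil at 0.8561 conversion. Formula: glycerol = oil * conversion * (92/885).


glycerol = oil * conv * (92/885)
= 174.93 * 0.8561 * 92 / 885
= 15.5680 g

15.5680 g


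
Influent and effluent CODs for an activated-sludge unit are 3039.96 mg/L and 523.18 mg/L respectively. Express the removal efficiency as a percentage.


eta = (COD_in - COD_out) / COD_in * 100
= (3039.96 - 523.18) / 3039.96 * 100
= 82.7899%

82.7899%


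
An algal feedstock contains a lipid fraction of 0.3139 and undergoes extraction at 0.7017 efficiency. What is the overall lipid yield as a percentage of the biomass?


Y = lipid_content * extraction_eff * 100
= 0.3139 * 0.7017 * 100
= 22.0264%

22.0264%


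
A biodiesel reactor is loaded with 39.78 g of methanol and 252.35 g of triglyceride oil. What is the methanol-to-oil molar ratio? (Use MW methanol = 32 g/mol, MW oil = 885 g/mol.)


Molar ratio = n_MeOH / n_oil = (MeOH/32) / (oil/885) = (MeOH * 885) / (32 * oil)
= (39.78 * 885) / (32 * 252.35)
= 4.3597

4.3597


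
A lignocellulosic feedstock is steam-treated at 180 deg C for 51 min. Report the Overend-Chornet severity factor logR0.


logR0 = log10(t * exp((T - 100) / 14.75))
= log10(51 * exp((180 - 100) / 14.75))
= 4.0631

4.0631


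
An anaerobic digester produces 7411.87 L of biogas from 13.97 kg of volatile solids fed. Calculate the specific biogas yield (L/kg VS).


Y = V / VS
= 7411.87 / 13.97
= 530.5562 L/kg VS

530.5562 L/kg VS


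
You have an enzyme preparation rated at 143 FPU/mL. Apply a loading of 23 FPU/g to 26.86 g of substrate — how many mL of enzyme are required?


V = dosage * m_sub / activity
V = 23 * 26.86 / 143
V = 4.3201 mL

4.3201 mL


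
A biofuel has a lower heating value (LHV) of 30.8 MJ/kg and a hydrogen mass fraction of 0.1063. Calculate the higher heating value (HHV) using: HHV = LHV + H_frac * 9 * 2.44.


HHV = LHV + H_frac * 9 * 2.44
= 30.8 + 0.1063 * 9 * 2.44
= 33.1343 MJ/kg

33.1343 MJ/kg


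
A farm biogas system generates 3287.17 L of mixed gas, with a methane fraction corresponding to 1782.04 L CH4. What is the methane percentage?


CH4% = V_CH4 / V_total * 100
= 1782.04 / 3287.17 * 100
= 54.2120%

54.2120%


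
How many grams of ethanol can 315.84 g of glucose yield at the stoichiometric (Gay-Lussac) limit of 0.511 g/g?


Theoretical ethanol yield: m_EtOH = 0.511 * m_glucose
m_EtOH = 0.511 * 315.84 = 161.3942 g

161.3942 g


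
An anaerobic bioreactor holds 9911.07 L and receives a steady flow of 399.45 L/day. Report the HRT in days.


HRT = V / Q
= 9911.07 / 399.45
= 24.8118 days

24.8118 days


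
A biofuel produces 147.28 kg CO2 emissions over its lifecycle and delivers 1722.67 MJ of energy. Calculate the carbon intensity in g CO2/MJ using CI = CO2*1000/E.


CI = CO2 * 1000 / E
= 147.28 * 1000 / 1722.67
= 85.4952 g CO2/MJ

85.4952 g CO2/MJ


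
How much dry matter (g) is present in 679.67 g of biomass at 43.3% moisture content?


Wd = Ww * (1 - MC/100)
= 679.67 * (1 - 43.3/100)
= 385.3729 g

385.3729 g


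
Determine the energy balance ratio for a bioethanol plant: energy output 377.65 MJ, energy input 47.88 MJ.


EROI = E_out / E_in
= 377.65 / 47.88
= 7.8874

7.8874


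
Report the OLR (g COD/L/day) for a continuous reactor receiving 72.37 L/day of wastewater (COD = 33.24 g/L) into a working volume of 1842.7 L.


OLR = Q * S / V
= 72.37 * 33.24 / 1842.7
= 1.3055 g/L/day

1.3055 g/L/day


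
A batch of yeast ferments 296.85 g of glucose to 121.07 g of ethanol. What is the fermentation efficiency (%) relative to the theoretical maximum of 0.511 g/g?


Fermentation efficiency = (actual / (0.511 * glucose)) * 100
= (121.07 / (0.511 * 296.85)) * 100
= 79.8139%

79.8139%


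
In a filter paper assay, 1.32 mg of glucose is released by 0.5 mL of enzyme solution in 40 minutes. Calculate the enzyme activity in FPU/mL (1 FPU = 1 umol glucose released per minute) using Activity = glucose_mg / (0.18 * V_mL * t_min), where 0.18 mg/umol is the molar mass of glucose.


Activity = glucose_mg / (0.18 mg/umol * V_mL * t_min)
= 1.32 / (0.18 * 0.5 * 40)
= 0.3667 FPU/mL

0.3667 FPU/mL


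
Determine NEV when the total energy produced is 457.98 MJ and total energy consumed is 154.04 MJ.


NEV = E_out - E_in
= 457.98 - 154.04
= 303.9400 MJ

303.9400 MJ


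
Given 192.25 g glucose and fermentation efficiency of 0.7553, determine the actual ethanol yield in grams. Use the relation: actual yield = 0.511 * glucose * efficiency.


Actual ethanol: m = 0.511 * 192.25 * 0.7553
m = 74.2005 g

74.2005 g


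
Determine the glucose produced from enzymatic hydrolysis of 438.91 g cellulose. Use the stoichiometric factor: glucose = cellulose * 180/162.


glucose = cellulose * 180/162
= 438.91 * 180/162
= 487.6778 g

487.6778 g


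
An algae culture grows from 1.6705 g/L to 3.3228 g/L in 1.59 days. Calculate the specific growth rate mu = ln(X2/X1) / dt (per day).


mu = ln(X2/X1) / dt
= ln(3.3228/1.6705) / 1.59
= 0.4325 per day

0.4325 per day


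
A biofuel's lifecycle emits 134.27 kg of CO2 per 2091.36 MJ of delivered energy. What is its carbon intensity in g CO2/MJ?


CI = CO2 * 1000 / E
= 134.27 * 1000 / 2091.36
= 64.2022 g CO2/MJ

64.2022 g CO2/MJ


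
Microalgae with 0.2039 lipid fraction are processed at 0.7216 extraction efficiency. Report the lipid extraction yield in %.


Y = lipid_content * extraction_eff * 100
= 0.2039 * 0.7216 * 100
= 14.7134%

14.7134%


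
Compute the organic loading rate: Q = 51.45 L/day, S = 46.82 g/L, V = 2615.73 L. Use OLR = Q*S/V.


OLR = Q * S / V
= 51.45 * 46.82 / 2615.73
= 0.9209 g/L/day

0.9209 g/L/day


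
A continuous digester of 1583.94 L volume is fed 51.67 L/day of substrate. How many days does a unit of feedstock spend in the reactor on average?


HRT = V / Q
= 1583.94 / 51.67
= 30.6549 days

30.6549 days


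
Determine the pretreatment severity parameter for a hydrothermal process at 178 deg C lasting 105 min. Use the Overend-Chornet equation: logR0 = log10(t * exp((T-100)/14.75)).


logR0 = log10(t * exp((T - 100) / 14.75))
= log10(105 * exp((178 - 100) / 14.75))
= 4.3178

4.3178


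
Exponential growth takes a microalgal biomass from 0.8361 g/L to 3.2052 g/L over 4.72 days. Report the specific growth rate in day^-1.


mu = ln(X2/X1) / dt
= ln(3.2052/0.8361) / 4.72
= 0.2847 per day

0.2847 per day


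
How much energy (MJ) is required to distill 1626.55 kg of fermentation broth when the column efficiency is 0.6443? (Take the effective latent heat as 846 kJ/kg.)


E = m * 846 / (eta * 1000)
= 1626.55 * 846 / (0.6443 * 1000)
= 2135.7462 MJ

2135.7462 MJ


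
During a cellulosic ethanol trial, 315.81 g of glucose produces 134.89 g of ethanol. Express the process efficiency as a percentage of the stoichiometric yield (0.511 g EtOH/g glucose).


Fermentation efficiency = (actual / (0.511 * glucose)) * 100
= (134.89 / (0.511 * 315.81)) * 100
= 83.5859%

83.5859%


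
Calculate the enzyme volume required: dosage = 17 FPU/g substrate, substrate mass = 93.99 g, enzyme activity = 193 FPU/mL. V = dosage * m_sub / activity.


V = dosage * m_sub / activity
V = 17 * 93.99 / 193
V = 8.2789 mL

8.2789 mL


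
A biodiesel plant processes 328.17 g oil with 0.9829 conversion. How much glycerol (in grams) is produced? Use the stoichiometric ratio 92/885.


glycerol = oil * conv * (92/885)
= 328.17 * 0.9829 * 92 / 885
= 33.5315 g

33.5315 g


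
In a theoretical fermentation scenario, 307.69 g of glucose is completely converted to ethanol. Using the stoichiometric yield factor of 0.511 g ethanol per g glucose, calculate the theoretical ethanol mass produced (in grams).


Theoretical ethanol yield: m_EtOH = 0.511 * m_glucose
m_EtOH = 0.511 * 307.69 = 157.2296 g

157.2296 g


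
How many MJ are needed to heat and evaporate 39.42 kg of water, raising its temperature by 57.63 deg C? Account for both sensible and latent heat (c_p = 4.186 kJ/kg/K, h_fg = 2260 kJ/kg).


E = m_water * (4.186 * dT + 2260) / 1000
= 39.42 * (4.186 * 57.63 + 2260) / 1000
= 98.5988 MJ

98.5988 MJ


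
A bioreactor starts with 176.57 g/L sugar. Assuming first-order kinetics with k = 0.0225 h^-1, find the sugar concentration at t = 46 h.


S = S0 * exp(-k * t)
S = 176.57 * exp(-0.0225 * 46)
S = 62.7223 g/L

62.7223 g/L


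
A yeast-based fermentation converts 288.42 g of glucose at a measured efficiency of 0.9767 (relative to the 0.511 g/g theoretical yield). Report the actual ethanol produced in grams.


Actual ethanol: m = 0.511 * 288.42 * 0.9767
m = 143.9486 g

143.9486 g


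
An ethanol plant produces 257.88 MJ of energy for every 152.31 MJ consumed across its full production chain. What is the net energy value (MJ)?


NEV = E_out - E_in
= 257.88 - 152.31
= 105.5700 MJ

105.5700 MJ


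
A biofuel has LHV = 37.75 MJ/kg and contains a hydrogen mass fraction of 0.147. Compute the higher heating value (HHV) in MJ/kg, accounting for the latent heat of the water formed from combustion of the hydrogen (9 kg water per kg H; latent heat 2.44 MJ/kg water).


HHV = LHV + H_frac * 9 * 2.44
= 37.75 + 0.147 * 9 * 2.44
= 40.9781 MJ/kg

40.9781 MJ/kg


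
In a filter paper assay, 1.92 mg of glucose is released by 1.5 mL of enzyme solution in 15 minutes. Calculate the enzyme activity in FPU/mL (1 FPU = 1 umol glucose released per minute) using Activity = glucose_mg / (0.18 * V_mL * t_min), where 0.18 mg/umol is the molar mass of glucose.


Activity = glucose_mg / (0.18 mg/umol * V_mL * t_min)
= 1.92 / (0.18 * 1.5 * 15)
= 0.4741 FPU/mL

0.4741 FPU/mL


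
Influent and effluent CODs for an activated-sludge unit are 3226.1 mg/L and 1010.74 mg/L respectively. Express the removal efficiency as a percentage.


eta = (COD_in - COD_out) / COD_in * 100
= (3226.1 - 1010.74) / 3226.1 * 100
= 68.6699%

68.6699%


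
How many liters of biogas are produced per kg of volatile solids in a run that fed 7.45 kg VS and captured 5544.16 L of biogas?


Y = V / VS
= 5544.16 / 7.45
= 744.1826 L/kg VS

744.1826 L/kg VS


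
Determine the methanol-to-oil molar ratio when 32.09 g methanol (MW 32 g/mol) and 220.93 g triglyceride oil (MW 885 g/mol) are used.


Molar ratio = n_MeOH / n_oil = (MeOH/32) / (oil/885) = (MeOH * 885) / (32 * oil)
= (32.09 * 885) / (32 * 220.93)
= 4.0171

4.0171


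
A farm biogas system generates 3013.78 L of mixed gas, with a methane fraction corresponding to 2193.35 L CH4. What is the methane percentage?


CH4% = V_CH4 / V_total * 100
= 2193.35 / 3013.78 * 100
= 72.7774%

72.7774%


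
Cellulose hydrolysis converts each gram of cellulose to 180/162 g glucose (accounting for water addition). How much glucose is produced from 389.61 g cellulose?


glucose = cellulose * 180/162
= 389.61 * 180/162
= 432.9000 g

432.9000 g


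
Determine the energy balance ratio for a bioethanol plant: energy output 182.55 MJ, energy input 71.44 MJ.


EROI = E_out / E_in
= 182.55 / 71.44
= 2.5553

2.5553


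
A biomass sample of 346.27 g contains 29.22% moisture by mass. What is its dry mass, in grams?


Wd = Ww * (1 - MC/100)
= 346.27 * (1 - 29.22/100)
= 245.0899 g

245.0899 g


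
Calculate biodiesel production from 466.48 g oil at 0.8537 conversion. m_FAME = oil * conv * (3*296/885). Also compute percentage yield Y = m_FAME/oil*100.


m_FAME = oil * conv * (3 * 296 / 885) = oil * conv * (888/885)
= 466.48 * 0.8537 * 888 / 885
= 399.5839 g
Y = m_FAME / oil * 100 = conv * (888/885) * 100
= 0.8537 * 888 / 885 * 100
= 85.66%

399.5839 g FAME; Y = 85.66%


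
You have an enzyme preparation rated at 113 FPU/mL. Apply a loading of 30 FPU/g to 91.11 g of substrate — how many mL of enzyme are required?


V = dosage * m_sub / activity
V = 30 * 91.11 / 113
V = 24.1885 mL

24.1885 mL


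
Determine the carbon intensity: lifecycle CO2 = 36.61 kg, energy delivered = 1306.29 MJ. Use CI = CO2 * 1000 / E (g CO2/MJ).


CI = CO2 * 1000 / E
= 36.61 * 1000 / 1306.29
= 28.0259 g CO2/MJ

28.0259 g CO2/MJ


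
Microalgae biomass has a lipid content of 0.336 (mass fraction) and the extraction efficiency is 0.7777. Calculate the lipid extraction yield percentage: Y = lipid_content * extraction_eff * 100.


Y = lipid_content * extraction_eff * 100
= 0.336 * 0.7777 * 100
= 26.1307%

26.1307%


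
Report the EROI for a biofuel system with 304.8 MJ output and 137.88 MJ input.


EROI = E_out / E_in
= 304.8 / 137.88
= 2.2106

2.2106


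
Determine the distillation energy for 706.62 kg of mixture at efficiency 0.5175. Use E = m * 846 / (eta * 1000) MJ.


E = m * 846 / (eta * 1000)
= 706.62 * 846 / (0.5175 * 1000)
= 1155.1701 MJ

1155.1701 MJ


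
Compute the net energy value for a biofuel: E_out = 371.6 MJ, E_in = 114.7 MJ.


NEV = E_out - E_in
= 371.6 - 114.7
= 256.9000 MJ

256.9000 MJ


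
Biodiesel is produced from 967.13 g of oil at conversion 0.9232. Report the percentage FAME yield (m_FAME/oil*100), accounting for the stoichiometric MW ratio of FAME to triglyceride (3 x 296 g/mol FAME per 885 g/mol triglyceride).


m_FAME = oil * conv * (3 * 296 / 885) = oil * conv * (888/885)
= 967.13 * 0.9232 * 888 / 885
= 895.8810 g
Y = m_FAME / oil * 100 = conv * (888/885) * 100
= 0.9232 * 888 / 885 * 100
= 92.63%

92.63%


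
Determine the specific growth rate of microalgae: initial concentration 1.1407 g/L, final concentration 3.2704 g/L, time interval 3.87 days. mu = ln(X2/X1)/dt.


mu = ln(X2/X1) / dt
= ln(3.2704/1.1407) / 3.87
= 0.2722 per day

0.2722 per day


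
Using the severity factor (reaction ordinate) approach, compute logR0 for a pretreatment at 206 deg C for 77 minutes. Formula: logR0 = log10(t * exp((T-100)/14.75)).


logR0 = log10(t * exp((T - 100) / 14.75))
= log10(77 * exp((206 - 100) / 14.75))
= 5.0075

5.0075


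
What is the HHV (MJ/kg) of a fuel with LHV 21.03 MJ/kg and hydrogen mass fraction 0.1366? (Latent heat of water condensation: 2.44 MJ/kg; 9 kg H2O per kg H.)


HHV = LHV + H_frac * 9 * 2.44
= 21.03 + 0.1366 * 9 * 2.44
= 24.0297 MJ/kg

24.0297 MJ/kg


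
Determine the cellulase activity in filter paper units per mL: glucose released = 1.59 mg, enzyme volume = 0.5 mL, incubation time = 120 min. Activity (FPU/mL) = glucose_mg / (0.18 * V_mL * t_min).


Activity = glucose_mg / (0.18 mg/umol * V_mL * t_min)
= 1.59 / (0.18 * 0.5 * 120)
= 0.1472 FPU/mL

0.1472 FPU/mL


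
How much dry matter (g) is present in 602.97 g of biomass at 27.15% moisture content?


Wd = Ww * (1 - MC/100)
= 602.97 * (1 - 27.15/100)
= 439.2636 g

439.2636 g


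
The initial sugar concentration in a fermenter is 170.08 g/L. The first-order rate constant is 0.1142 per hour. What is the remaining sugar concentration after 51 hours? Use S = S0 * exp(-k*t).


S = S0 * exp(-k * t)
S = 170.08 * exp(-0.1142 * 51)
S = 0.5026 g/L

0.5026 g/L


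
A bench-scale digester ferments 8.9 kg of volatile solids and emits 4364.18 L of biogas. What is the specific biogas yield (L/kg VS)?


Y = V / VS
= 4364.18 / 8.9
= 490.3573 L/kg VS

490.3573 L/kg VS


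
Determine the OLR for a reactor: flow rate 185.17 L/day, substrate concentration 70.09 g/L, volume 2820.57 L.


OLR = Q * S / V
= 185.17 * 70.09 / 2820.57
= 4.6014 g/L/day

4.6014 g/L/day


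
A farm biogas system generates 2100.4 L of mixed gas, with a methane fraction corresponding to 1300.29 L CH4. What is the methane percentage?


CH4% = V_CH4 / V_total * 100
= 1300.29 / 2100.4 * 100
= 61.9068%

61.9068%


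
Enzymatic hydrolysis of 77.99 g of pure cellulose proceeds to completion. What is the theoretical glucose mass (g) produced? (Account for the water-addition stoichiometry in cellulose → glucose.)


glucose = cellulose * 180/162
= 77.99 * 180/162
= 86.6556 g

86.6556 g


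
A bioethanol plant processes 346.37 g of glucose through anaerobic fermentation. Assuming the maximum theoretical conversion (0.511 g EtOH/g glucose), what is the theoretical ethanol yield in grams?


Theoretical ethanol yield: m_EtOH = 0.511 * m_glucose
m_EtOH = 0.511 * 346.37 = 176.9951 g

176.9951 g


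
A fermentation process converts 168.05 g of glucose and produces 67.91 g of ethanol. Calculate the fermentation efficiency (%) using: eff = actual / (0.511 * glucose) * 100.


Fermentation efficiency = (actual / (0.511 * glucose)) * 100
= (67.91 / (0.511 * 168.05)) * 100
= 79.0814%

79.0814%


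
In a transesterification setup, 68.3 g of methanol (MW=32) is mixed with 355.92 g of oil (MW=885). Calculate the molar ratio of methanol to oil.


Molar ratio = n_MeOH / n_oil = (MeOH/32) / (oil/885) = (MeOH * 885) / (32 * oil)
= (68.3 * 885) / (32 * 355.92)
= 5.3072

5.3072


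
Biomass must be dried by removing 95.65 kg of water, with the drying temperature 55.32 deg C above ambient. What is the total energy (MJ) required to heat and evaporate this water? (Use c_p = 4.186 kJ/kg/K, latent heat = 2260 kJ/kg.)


E = m_water * (4.186 * dT + 2260) / 1000
= 95.65 * (4.186 * 55.32 + 2260) / 1000
= 238.3186 MJ

238.3186 MJ


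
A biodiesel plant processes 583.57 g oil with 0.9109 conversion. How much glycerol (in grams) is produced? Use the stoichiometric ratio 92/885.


glycerol = oil * conv * (92/885)
= 583.57 * 0.9109 * 92 / 885
= 55.2597 g

55.2597 g


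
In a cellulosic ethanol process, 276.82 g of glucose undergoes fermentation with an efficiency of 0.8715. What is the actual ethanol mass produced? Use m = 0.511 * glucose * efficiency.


Actual ethanol: m = 0.511 * 276.82 * 0.8715
m = 123.2780 g

123.2780 g


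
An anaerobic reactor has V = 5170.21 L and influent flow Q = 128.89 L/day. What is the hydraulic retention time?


HRT = V / Q
= 5170.21 / 128.89
= 40.1134 days

40.1134 days


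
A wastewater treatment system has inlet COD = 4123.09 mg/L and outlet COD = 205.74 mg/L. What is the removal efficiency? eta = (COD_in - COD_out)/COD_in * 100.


eta = (COD_in - COD_out) / COD_in * 100
= (4123.09 - 205.74) / 4123.09 * 100
= 95.0101%

95.0101%


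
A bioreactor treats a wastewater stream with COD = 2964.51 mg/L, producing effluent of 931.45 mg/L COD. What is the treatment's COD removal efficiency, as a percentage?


eta = (COD_in - COD_out) / COD_in * 100
= (2964.51 - 931.45) / 2964.51 * 100
= 68.5800%

68.5800%


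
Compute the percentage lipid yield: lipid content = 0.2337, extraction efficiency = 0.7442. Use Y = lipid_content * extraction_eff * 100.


Y = lipid_content * extraction_eff * 100
= 0.2337 * 0.7442 * 100
= 17.3920%

17.3920%


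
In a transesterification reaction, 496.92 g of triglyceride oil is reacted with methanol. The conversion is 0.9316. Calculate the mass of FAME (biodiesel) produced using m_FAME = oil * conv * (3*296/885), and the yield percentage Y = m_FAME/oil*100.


m_FAME = oil * conv * (3 * 296 / 885) = oil * conv * (888/885)
= 496.92 * 0.9316 * 888 / 885
= 464.4999 g
Y = m_FAME / oil * 100 = conv * (888/885) * 100
= 0.9316 * 888 / 885 * 100
= 93.48%

464.4999 g FAME; Y = 93.48%


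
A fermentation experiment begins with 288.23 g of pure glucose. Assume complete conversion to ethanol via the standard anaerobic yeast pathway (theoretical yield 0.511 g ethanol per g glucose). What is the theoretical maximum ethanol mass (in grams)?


Theoretical ethanol yield: m_EtOH = 0.511 * m_glucose
m_EtOH = 0.511 * 288.23 = 147.2855 g

147.2855 g


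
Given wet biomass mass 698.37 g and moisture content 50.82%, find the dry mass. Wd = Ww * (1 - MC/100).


Wd = Ww * (1 - MC/100)
= 698.37 * (1 - 50.82/100)
= 343.4584 g

343.4584 g


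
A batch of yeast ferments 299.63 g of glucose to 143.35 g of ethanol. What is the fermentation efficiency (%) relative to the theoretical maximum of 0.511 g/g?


Fermentation efficiency = (actual / (0.511 * glucose)) * 100
= (143.35 / (0.511 * 299.63)) * 100
= 93.6249%

93.6249%


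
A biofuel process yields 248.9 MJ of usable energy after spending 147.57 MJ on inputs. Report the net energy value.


NEV = E_out - E_in
= 248.9 - 147.57
= 101.3300 MJ

101.3300 MJ


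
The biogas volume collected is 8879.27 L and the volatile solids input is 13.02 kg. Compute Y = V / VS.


Y = V / VS
= 8879.27 / 13.02
= 681.9716 L/kg VS

681.9716 L/kg VS


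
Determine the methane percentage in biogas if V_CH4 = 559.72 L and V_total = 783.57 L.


CH4% = V_CH4 / V_total * 100
= 559.72 / 783.57 * 100
= 71.4320%

71.4320%


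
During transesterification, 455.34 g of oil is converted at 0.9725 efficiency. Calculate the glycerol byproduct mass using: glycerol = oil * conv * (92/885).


glycerol = oil * conv * (92/885)
= 455.34 * 0.9725 * 92 / 885
= 46.0331 g

46.0331 g


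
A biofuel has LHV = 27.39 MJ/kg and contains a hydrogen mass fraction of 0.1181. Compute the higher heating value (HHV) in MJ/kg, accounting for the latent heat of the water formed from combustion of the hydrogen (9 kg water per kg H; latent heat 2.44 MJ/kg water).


HHV = LHV + H_frac * 9 * 2.44
= 27.39 + 0.1181 * 9 * 2.44
= 29.9835 MJ/kg

29.9835 MJ/kg


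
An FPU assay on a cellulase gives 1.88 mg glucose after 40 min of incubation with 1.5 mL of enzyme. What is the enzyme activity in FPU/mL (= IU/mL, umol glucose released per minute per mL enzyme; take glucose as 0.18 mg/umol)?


Activity = glucose_mg / (0.18 mg/umol * V_mL * t_min)
= 1.88 / (0.18 * 1.5 * 40)
= 0.1741 FPU/mL

0.1741 FPU/mL


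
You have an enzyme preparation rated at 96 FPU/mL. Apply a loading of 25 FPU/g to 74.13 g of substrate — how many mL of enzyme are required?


V = dosage * m_sub / activity
V = 25 * 74.13 / 96
V = 19.3047 mL

19.3047 mL


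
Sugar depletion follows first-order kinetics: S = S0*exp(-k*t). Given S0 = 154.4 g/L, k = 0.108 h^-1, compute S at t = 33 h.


S = S0 * exp(-k * t)
S = 154.4 * exp(-0.108 * 33)
S = 4.3734 g/L

4.3734 g/L


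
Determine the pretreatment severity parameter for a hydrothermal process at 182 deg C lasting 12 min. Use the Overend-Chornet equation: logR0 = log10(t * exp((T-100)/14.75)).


logR0 = log10(t * exp((T - 100) / 14.75))
= log10(12 * exp((182 - 100) / 14.75))
= 3.4936

3.4936


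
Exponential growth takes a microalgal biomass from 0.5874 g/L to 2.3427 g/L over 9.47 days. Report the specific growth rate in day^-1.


mu = ln(X2/X1) / dt
= ln(2.3427/0.5874) / 9.47
= 0.1461 per day

0.1461 per day


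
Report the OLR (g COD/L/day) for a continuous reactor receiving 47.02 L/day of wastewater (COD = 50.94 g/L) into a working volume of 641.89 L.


OLR = Q * S / V
= 47.02 * 50.94 / 641.89
= 3.7315 g/L/day

3.7315 g/L/day


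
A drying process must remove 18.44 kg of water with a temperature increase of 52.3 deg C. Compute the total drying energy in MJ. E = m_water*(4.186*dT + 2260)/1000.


E = m_water * (4.186 * dT + 2260) / 1000
= 18.44 * (4.186 * 52.3 + 2260) / 1000
= 45.7114 MJ

45.7114 MJ


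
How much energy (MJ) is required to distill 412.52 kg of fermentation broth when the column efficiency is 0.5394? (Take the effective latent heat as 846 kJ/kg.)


E = m * 846 / (eta * 1000)
= 412.52 * 846 / (0.5394 * 1000)
= 647.0002 MJ

647.0002 MJ


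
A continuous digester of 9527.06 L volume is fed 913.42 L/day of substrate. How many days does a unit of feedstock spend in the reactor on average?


HRT = V / Q
= 9527.06 / 913.42
= 10.4301 days

10.4301 days


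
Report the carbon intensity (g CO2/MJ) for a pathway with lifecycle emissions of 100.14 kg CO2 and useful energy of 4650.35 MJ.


CI = CO2 * 1000 / E
= 100.14 * 1000 / 4650.35
= 21.5339 g CO2/MJ

21.5339 g CO2/MJ


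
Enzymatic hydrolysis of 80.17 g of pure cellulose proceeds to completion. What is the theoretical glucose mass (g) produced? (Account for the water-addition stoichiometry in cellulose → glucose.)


glucose = cellulose * 180/162
= 80.17 * 180/162
= 89.0778 g

89.0778 g


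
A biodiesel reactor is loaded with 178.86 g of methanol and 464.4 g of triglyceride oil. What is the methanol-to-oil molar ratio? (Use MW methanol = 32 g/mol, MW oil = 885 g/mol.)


Molar ratio = n_MeOH / n_oil = (MeOH/32) / (oil/885) = (MeOH * 885) / (32 * oil)
= (178.86 * 885) / (32 * 464.4)
= 10.6516

10.6516
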